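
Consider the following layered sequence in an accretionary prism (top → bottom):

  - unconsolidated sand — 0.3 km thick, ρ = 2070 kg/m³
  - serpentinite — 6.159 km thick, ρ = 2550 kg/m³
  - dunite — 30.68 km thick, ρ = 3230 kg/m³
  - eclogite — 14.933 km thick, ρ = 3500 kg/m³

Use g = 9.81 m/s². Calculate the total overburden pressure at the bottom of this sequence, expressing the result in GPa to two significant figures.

unconsolidated sand: 2070 kg/m³ × 9.81 m/s² × 300 m = 6.092×10^6 Pa = 6.092×10^-3 GPa
serpentinite: 2550 kg/m³ × 9.81 m/s² × 6159 m = 1.541×10^8 Pa = 0.1541 GPa
dunite: 3230 kg/m³ × 9.81 m/s² × 30680 m = 9.721×10^8 Pa = 0.9721 GPa
eclogite: 3500 kg/m³ × 9.81 m/s² × 14933 m = 5.127×10^8 Pa = 0.5127 GPa
Total = 6.092×10^-3 + 0.1541 + 0.9721 + 0.5127 = 1.6450 GPa

1.6 GPa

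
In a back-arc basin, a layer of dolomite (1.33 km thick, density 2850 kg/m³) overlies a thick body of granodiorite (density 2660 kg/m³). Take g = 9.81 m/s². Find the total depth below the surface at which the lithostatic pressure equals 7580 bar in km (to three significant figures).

Pressure at base of upper layers: 2850×9.81×1330 = 3.718×10^7 Pa = 371.8 bar
Remaining pressure to be supplied by granodiorite: 7.580×10^8 − 3.718×10^7 = 7.208×10^8 Pa
Additional depth in granodiorite = 7.208×10^8 Pa / (2660 kg/m³ × 9.81 m/s²) = 27623 m
Total depth = 1330 m + 27623 m = 28953 m
= 28.953 km

29.0 km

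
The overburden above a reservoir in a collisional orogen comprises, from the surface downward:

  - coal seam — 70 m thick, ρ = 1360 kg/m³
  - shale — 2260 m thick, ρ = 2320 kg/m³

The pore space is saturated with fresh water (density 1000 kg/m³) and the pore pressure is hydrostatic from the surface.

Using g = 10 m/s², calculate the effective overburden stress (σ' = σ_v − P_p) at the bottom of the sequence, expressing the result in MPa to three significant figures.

Overburden (lithostatic) stress σ_v:
coal seam: 1360 kg/m³ × 10 m/s² × 70 m = 9.520×10^5 Pa = 0.9520 MPa
shale: 2320 kg/m³ × 10 m/s² × 2260 m = 5.243×10^7 Pa = 52.43 MPa
Total = 0.9520 + 52.43 = 53.384 MPa
Pore pressure P_p = 1000 kg/m³ × 10 m/s² × 2330 m = 2.330×10^7 Pa = 23.30 MPa
Effective stress σ' = σ_v − P_p = 53.38 − 23.30 = 30.084 MPa

30.1 MPa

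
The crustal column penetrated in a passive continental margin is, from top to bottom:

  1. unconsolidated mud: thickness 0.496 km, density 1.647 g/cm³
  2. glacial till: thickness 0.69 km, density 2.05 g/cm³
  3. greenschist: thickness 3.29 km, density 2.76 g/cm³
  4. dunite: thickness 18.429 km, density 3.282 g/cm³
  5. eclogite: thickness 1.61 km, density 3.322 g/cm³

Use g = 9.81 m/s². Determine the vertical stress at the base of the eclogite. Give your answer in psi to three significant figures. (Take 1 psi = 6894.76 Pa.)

110000 psi

unconsolidated mud: 1647 kg/m³ × 9.81 m/s² × 496 m = 8.014×10^6 Pa = 1162 psi
glacial till: 2050 kg/m³ × 9.81 m/s² × 690 m = 1.388×10^7 Pa = 2013 psi
greenschist: 2760 kg/m³ × 9.81 m/s² × 3290 m = 8.908×10^7 Pa = 12920 psi
dunite: 3282 kg/m³ × 9.81 m/s² × 18429 m = 5.933×10^8 Pa = 86058 psi
eclogite: 3322 kg/m³ × 9.81 m/s² × 1610 m = 5.247×10^7 Pa = 7610 psi
Total = 1162 + 2013 + 12920 + 86058 + 7610 = 1.0976×10^5 psi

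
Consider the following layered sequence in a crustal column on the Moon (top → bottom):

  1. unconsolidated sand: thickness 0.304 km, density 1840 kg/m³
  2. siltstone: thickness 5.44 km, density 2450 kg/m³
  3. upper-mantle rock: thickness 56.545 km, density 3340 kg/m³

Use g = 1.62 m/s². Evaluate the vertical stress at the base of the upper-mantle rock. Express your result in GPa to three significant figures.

unconsolidated sand: 1840 kg/m³ × 1.62 m/s² × 304 m = 9.062×10^5 Pa = 9.062×10^-4 GPa
siltstone: 2450 kg/m³ × 1.62 m/s² × 5440 m = 2.159×10^7 Pa = 0.02159 GPa
upper-mantle rock: 3340 kg/m³ × 1.62 m/s² × 56545 m = 3.060×10^8 Pa = 0.3060 GPa
Total = 9.062×10^-4 + 0.02159 + 0.3060 = 0.32845 GPa

0.328 GPa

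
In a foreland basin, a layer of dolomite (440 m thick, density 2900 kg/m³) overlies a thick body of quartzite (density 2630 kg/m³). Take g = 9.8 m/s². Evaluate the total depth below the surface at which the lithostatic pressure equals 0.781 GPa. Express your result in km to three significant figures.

30.3 km

Pressure at base of upper layers: 2900×9.8×440 = 1.250×10^7 Pa = 0.01250 GPa
Remaining pressure to be supplied by quartzite: 7.810×10^8 − 1.250×10^7 = 7.685×10^8 Pa
Additional depth in quartzite = 7.685×10^8 Pa / (2630 kg/m³ × 9.8 m/s²) = 29817 m
Total depth = 440 m + 29817 m = 30257 m
= 30.257 km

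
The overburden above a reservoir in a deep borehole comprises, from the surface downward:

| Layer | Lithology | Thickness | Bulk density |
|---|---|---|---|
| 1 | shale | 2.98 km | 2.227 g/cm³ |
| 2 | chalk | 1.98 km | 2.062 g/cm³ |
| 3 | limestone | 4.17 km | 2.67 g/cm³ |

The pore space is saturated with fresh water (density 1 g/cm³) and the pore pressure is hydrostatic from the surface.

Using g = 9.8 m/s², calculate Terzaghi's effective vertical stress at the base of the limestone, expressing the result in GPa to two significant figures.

0.12 GPa

Overburden (lithostatic) stress σ_v:
shale: 2227 kg/m³ × 9.8 m/s² × 2980 m = 6.504×10^7 Pa = 65.04 MPa
chalk: 2062 kg/m³ × 9.8 m/s² × 1980 m = 4.001×10^7 Pa = 40.01 MPa
limestone: 2670 kg/m³ × 9.8 m/s² × 4170 m = 1.091×10^8 Pa = 109.1 MPa
Total = 65.04 + 40.01 + 109.1 = 214.16 MPa
Pore pressure P_p = 1000 kg/m³ × 9.8 m/s² × 9130 m = 8.947×10^7 Pa = 89.47 MPa
Effective stress σ' = σ_v − P_p = 214.2 − 89.47 = 124.69 MPa = 0.12469 GPa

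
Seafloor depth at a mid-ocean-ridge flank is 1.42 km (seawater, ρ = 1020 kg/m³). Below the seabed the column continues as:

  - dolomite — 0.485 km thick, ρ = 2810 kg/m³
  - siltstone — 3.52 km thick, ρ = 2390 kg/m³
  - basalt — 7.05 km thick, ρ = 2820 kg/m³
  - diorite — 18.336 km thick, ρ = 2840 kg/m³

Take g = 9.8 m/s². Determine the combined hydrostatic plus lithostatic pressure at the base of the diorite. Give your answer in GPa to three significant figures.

0.815 GPa

seawater: 1020 kg/m³ × 9.8 m/s² × 1420 m = 1.419×10^7 Pa = 0.01419 GPa
dolomite: 2810 kg/m³ × 9.8 m/s² × 485 m = 1.336×10^7 Pa = 0.01336 GPa
siltstone: 2390 kg/m³ × 9.8 m/s² × 3520 m = 8.245×10^7 Pa = 0.08245 GPa
basalt: 2820 kg/m³ × 9.8 m/s² × 7050 m = 1.948×10^8 Pa = 0.1948 GPa
diorite: 2840 kg/m³ × 9.8 m/s² × 18336 m = 5.103×10^8 Pa = 0.5103 GPa
Total = 0.01419 + 0.01336 + 0.08245 + 0.1948 + 0.5103 = 0.81516 GPa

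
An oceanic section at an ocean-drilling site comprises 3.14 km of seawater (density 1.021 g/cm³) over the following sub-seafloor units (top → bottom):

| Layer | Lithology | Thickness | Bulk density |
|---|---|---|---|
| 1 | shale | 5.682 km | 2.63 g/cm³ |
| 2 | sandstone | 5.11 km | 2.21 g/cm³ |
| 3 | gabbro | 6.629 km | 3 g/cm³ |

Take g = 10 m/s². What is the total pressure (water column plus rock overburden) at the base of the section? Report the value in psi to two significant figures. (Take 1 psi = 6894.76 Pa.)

seawater: 1021 kg/m³ × 10 m/s² × 3140 m = 3.206×10^7 Pa = 4650 psi
shale: 2630 kg/m³ × 10 m/s² × 5682 m = 1.494×10^8 Pa = 21674 psi
sandstone: 2210 kg/m³ × 10 m/s² × 5110 m = 1.129×10^8 Pa = 16379 psi
gabbro: 3000 kg/m³ × 10 m/s² × 6629 m = 1.989×10^8 Pa = 28844 psi
Total = 4650 + 21674 + 16379 + 28844 = 71547 psi

72000 psi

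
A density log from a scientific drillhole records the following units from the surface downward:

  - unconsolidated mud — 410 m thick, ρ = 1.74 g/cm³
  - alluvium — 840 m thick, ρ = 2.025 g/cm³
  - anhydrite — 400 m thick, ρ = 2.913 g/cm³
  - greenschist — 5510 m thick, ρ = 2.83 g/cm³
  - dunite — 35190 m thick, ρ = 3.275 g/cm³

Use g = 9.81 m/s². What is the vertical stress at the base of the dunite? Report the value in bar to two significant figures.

unconsolidated mud: 1740 kg/m³ × 9.81 m/s² × 410 m = 6.998×10^6 Pa = 69.98 bar
alluvium: 2025 kg/m³ × 9.81 m/s² × 840 m = 1.669×10^7 Pa = 166.9 bar
anhydrite: 2913 kg/m³ × 9.81 m/s² × 400 m = 1.143×10^7 Pa = 114.3 bar
greenschist: 2830 kg/m³ × 9.81 m/s² × 5510 m = 1.530×10^8 Pa = 1530 bar
dunite: 3275 kg/m³ × 9.81 m/s² × 35190 m = 1.131×10^9 Pa = 11306 bar
Total = 69.98 + 166.9 + 114.3 + 1530 + 11306 = 13187 bar

13000 bar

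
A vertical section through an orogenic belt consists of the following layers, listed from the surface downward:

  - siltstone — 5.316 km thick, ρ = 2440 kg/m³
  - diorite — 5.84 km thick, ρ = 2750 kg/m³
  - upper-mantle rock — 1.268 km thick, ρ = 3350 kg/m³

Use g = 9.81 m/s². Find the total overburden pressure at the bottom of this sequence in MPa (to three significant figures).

siltstone: 2440 kg/m³ × 9.81 m/s² × 5316 m = 1.272×10^8 Pa = 127.2 MPa
diorite: 2750 kg/m³ × 9.81 m/s² × 5840 m = 1.575×10^8 Pa = 157.5 MPa
upper-mantle rock: 3350 kg/m³ × 9.81 m/s² × 1268 m = 4.167×10^7 Pa = 41.67 MPa
Total = 127.2 + 157.5 + 41.67 = 326.47 MPa

326 MPa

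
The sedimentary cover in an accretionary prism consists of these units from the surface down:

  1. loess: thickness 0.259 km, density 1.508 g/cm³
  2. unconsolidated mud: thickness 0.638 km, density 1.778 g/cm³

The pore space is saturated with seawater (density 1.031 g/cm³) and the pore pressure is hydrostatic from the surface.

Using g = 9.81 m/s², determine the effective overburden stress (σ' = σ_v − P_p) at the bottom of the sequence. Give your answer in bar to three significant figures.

Overburden (lithostatic) stress σ_v:
loess: 1508 kg/m³ × 9.81 m/s² × 259 m = 3.832×10^6 Pa = 3.832 MPa
unconsolidated mud: 1778 kg/m³ × 9.81 m/s² × 638 m = 1.113×10^7 Pa = 11.13 MPa
Total = 3.832 + 11.13 = 14.960 MPa
Pore pressure P_p = 1031 kg/m³ × 9.81 m/s² × 897 m = 9.072×10^6 Pa = 9.072 MPa
Effective stress σ' = σ_v − P_p = 14.96 − 9.072 = 5.8873 MPa = 58.873 bar

58.9 bar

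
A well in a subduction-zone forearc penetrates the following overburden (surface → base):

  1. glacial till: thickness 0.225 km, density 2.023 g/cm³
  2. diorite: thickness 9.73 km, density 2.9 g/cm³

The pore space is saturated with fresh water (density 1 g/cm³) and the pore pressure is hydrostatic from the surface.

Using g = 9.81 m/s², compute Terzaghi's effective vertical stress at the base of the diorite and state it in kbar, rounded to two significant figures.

Overburden (lithostatic) stress σ_v:
glacial till: 2023 kg/m³ × 9.81 m/s² × 225 m = 4.465×10^6 Pa = 4.465 MPa
diorite: 2900 kg/m³ × 9.81 m/s² × 9730 m = 2.768×10^8 Pa = 276.8 MPa
Total = 4.465 + 276.8 = 281.27 MPa
Pore pressure P_p = 1000 kg/m³ × 9.81 m/s² × 9955 m = 9.766×10^7 Pa = 97.66 MPa
Effective stress σ' = σ_v − P_p = 281.3 − 97.66 = 183.62 MPa = 1.8362 kbar

1.8 kbar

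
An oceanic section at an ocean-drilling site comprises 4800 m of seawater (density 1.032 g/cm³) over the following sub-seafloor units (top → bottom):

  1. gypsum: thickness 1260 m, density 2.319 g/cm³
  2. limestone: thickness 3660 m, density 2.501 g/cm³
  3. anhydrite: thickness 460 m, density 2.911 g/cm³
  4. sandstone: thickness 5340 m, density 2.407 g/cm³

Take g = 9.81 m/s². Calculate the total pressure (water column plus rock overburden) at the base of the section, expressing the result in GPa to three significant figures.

seawater: 1032 kg/m³ × 9.81 m/s² × 4800 m = 4.859×10^7 Pa = 0.04859 GPa
gypsum: 2319 kg/m³ × 9.81 m/s² × 1260 m = 2.866×10^7 Pa = 0.02866 GPa
limestone: 2501 kg/m³ × 9.81 m/s² × 3660 m = 8.980×10^7 Pa = 0.08980 GPa
anhydrite: 2911 kg/m³ × 9.81 m/s² × 460 m = 1.314×10^7 Pa = 0.01314 GPa
sandstone: 2407 kg/m³ × 9.81 m/s² × 5340 m = 1.261×10^8 Pa = 0.1261 GPa
Total = 0.04859 + 0.02866 + 0.08980 + 0.01314 + 0.1261 = 0.30628 GPa

0.306 GPa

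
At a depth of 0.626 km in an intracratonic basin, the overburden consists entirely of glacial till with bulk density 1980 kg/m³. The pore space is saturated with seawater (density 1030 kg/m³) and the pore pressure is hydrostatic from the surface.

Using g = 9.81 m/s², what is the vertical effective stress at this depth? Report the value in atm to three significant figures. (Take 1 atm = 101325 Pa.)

Overburden (lithostatic) stress σ_v:
glacial till: 1980 kg/m³ × 9.81 m/s² × 626 m = 1.216×10^7 Pa = 12.16 MPa
Pore pressure P_p = 1030 kg/m³ × 9.81 m/s² × 626 m = 6.325×10^6 Pa = 6.325 MPa
Effective stress σ' = σ_v − P_p = 12.16 − 6.325 = 5.8340 MPa = 57.577 atm

57.6 atm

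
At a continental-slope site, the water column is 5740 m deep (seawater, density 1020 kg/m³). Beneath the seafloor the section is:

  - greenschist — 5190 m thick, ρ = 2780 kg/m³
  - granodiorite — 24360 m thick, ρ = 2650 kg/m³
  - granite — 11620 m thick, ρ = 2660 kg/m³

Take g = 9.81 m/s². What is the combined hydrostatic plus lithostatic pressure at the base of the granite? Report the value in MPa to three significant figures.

seawater: 1020 kg/m³ × 9.81 m/s² × 5740 m = 5.744×10^7 Pa = 57.44 MPa
greenschist: 2780 kg/m³ × 9.81 m/s² × 5190 m = 1.415×10^8 Pa = 141.5 MPa
granodiorite: 2650 kg/m³ × 9.81 m/s² × 24360 m = 6.333×10^8 Pa = 633.3 MPa
granite: 2660 kg/m³ × 9.81 m/s² × 11620 m = 3.032×10^8 Pa = 303.2 MPa
Total = 57.44 + 141.5 + 633.3 + 303.2 = 1135.5 MPa

1140 MPa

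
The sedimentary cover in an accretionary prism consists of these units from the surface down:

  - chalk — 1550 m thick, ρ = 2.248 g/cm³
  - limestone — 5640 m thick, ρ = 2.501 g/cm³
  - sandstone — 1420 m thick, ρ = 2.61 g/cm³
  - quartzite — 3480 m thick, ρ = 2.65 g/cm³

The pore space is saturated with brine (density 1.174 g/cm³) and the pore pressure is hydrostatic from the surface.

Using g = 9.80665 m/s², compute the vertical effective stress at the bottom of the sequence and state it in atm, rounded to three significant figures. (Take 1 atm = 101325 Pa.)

1580 atm

Overburden (lithostatic) stress σ_v:
chalk: 2248 kg/m³ × 9.80665 m/s² × 1550 m = 3.417×10^7 Pa = 34.17 MPa
limestone: 2501 kg/m³ × 9.80665 m/s² × 5640 m = 1.383×10^8 Pa = 138.3 MPa
sandstone: 2610 kg/m³ × 9.80665 m/s² × 1420 m = 3.635×10^7 Pa = 36.35 MPa
quartzite: 2650 kg/m³ × 9.80665 m/s² × 3480 m = 9.044×10^7 Pa = 90.44 MPa
Total = 34.17 + 138.3 + 36.35 + 90.44 = 299.28 MPa
Pore pressure P_p = 1174 kg/m³ × 9.80665 m/s² × 12090 m = 1.392×10^8 Pa = 139.2 MPa
Effective stress σ' = σ_v − P_p = 299.3 − 139.2 = 160.09 MPa = 1580.0 atm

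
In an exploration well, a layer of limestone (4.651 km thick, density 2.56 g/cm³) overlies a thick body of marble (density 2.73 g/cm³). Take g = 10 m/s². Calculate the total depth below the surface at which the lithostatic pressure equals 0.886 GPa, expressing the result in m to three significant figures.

Pressure at base of upper layers: 2560×10×4651 = 1.191×10^8 Pa = 0.1191 GPa
Remaining pressure to be supplied by marble: 8.860×10^8 − 1.191×10^8 = 7.669×10^8 Pa
Additional depth in marble = 7.669×10^8 Pa / (2730 kg/m³ × 10 m/s²) = 28093 m
Total depth = 4651 m + 28093 m = 32744 m

32700 m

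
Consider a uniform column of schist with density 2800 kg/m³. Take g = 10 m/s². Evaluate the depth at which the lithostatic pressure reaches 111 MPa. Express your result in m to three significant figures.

3960 m

h = P/(ρg) = 111 MPa / (2800 kg/m³ × 10 m/s²) = 1.110×10^8 Pa / 28000 Pa/m = 3964.3 m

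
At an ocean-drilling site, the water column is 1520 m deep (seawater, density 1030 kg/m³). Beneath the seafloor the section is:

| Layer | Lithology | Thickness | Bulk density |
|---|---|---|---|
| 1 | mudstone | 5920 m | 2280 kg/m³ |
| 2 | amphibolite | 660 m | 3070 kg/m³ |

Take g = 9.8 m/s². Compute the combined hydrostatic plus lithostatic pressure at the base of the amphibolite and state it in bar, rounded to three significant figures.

seawater: 1030 kg/m³ × 9.8 m/s² × 1520 m = 1.534×10^7 Pa = 153.4 bar
mudstone: 2280 kg/m³ × 9.8 m/s² × 5920 m = 1.323×10^8 Pa = 1323 bar
amphibolite: 3070 kg/m³ × 9.8 m/s² × 660 m = 1.986×10^7 Pa = 198.6 bar
Total = 153.4 + 1323 + 198.6 = 1674.8 bar

1670 bar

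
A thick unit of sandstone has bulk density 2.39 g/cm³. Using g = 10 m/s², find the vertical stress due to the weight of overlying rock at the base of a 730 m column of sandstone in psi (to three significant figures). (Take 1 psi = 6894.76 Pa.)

sandstone: 2390 kg/m³ × 10 m/s² × 730 m = 1.745×10^7 Pa = 2530 psi

2530 psi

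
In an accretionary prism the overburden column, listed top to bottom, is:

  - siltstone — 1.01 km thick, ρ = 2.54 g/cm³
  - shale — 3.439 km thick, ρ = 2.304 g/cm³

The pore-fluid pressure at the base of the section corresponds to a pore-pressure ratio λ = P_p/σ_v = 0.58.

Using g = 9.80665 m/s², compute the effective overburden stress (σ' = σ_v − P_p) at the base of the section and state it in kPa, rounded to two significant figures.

43000 kPa

Overburden (lithostatic) stress σ_v:
siltstone: 2540 kg/m³ × 9.80665 m/s² × 1010 m = 2.516×10^7 Pa = 25.16 MPa
shale: 2304 kg/m³ × 9.80665 m/s² × 3439 m = 7.770×10^7 Pa = 77.70 MPa
Total = 25.16 + 77.70 = 102.86 MPa
Pore pressure P_p = λ·σ_v = 0.58 × 102.9 MPa = 59.66 MPa
Effective stress σ' = σ_v − P_p = 102.9 − 59.66 = 43.201 MPa = 43201 kPa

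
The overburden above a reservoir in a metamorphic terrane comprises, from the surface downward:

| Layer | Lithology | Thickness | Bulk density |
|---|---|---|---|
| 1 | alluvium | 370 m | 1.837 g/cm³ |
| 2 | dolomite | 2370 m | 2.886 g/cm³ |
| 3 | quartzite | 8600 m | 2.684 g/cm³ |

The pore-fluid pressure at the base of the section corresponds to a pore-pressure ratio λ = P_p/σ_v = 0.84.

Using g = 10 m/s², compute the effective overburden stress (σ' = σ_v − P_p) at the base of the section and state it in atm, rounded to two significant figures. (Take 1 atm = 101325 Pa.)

480 atm

Overburden (lithostatic) stress σ_v:
alluvium: 1837 kg/m³ × 10 m/s² × 370 m = 6.797×10^6 Pa = 6.797 MPa
dolomite: 2886 kg/m³ × 10 m/s² × 2370 m = 6.840×10^7 Pa = 68.40 MPa
quartzite: 2684 kg/m³ × 10 m/s² × 8600 m = 2.308×10^8 Pa = 230.8 MPa
Total = 6.797 + 68.40 + 230.8 = 306.02 MPa
Pore pressure P_p = λ·σ_v = 0.84 × 306.0 MPa = 257.1 MPa
Effective stress σ' = σ_v − P_p = 306.0 − 257.1 = 48.963 MPa = 483.23 atm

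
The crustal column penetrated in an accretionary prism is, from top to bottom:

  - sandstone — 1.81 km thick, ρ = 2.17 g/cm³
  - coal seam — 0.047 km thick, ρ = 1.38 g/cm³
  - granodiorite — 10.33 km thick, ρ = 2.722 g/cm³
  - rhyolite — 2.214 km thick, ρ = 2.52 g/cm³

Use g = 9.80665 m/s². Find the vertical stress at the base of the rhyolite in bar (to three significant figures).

sandstone: 2170 kg/m³ × 9.80665 m/s² × 1810 m = 3.852×10^7 Pa = 385.2 bar
coal seam: 1380 kg/m³ × 9.80665 m/s² × 47 m = 6.361×10^5 Pa = 6.361 bar
granodiorite: 2722 kg/m³ × 9.80665 m/s² × 10330 m = 2.757×10^8 Pa = 2757 bar
rhyolite: 2520 kg/m³ × 9.80665 m/s² × 2214 m = 5.471×10^7 Pa = 547.1 bar
Total = 385.2 + 6.361 + 2757 + 547.1 = 3696.1 bar

3700 bar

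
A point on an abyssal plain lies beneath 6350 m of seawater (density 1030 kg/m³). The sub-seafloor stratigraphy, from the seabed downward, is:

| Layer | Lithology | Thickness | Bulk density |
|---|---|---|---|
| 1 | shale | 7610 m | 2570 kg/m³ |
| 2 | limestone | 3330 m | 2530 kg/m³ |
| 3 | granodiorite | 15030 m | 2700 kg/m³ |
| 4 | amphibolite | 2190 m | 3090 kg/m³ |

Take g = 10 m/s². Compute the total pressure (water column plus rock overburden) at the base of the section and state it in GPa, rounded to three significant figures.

seawater: 1030 kg/m³ × 10 m/s² × 6350 m = 6.540×10^7 Pa = 0.06541 GPa
shale: 2570 kg/m³ × 10 m/s² × 7610 m = 1.956×10^8 Pa = 0.1956 GPa
limestone: 2530 kg/m³ × 10 m/s² × 3330 m = 8.425×10^7 Pa = 0.08425 GPa
granodiorite: 2700 kg/m³ × 10 m/s² × 15030 m = 4.058×10^8 Pa = 0.4058 GPa
amphibolite: 3090 kg/m³ × 10 m/s² × 2190 m = 6.767×10^7 Pa = 0.06767 GPa
Total = 0.06541 + 0.1956 + 0.08425 + 0.4058 + 0.06767 = 0.81871 GPa

0.819 GPa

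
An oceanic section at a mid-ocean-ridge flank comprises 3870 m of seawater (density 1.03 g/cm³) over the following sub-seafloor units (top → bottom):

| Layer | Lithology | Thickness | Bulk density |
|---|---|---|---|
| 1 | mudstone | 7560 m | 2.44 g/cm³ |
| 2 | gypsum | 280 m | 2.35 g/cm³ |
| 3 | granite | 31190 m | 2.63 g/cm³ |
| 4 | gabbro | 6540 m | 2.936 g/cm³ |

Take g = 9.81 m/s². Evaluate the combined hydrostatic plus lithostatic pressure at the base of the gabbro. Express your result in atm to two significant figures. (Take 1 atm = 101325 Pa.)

seawater: 1030 kg/m³ × 9.81 m/s² × 3870 m = 3.910×10^7 Pa = 385.9 atm
mudstone: 2440 kg/m³ × 9.81 m/s² × 7560 m = 1.810×10^8 Pa = 1786 atm
gypsum: 2350 kg/m³ × 9.81 m/s² × 280 m = 6.455×10^6 Pa = 63.71 atm
granite: 2630 kg/m³ × 9.81 m/s² × 31190 m = 8.047×10^8 Pa = 7942 atm
gabbro: 2936 kg/m³ × 9.81 m/s² × 6540 m = 1.884×10^8 Pa = 1859 atm
Total = 385.9 + 1786 + 63.71 + 7942 + 1859 = 12036 atm

12000 atm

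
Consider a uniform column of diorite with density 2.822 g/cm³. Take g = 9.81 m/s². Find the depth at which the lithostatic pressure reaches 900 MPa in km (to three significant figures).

h = P/(ρg) = 900 MPa / (2822 kg/m³ × 9.81 m/s²) = 9.000×10^8 Pa / 27684 Pa/m = 32510 m
= 32.510 km

32.5 km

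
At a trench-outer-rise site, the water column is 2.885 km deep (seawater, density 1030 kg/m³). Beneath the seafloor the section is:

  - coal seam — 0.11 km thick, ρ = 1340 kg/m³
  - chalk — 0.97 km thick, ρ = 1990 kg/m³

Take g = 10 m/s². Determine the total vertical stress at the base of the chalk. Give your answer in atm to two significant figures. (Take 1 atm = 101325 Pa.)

500 atm

seawater: 1030 kg/m³ × 10 m/s² × 2885 m = 2.972×10^7 Pa = 293.3 atm
coal seam: 1340 kg/m³ × 10 m/s² × 110 m = 1.474×10^6 Pa = 14.55 atm
chalk: 1990 kg/m³ × 10 m/s² × 970 m = 1.930×10^7 Pa = 190.5 atm
Total = 293.3 + 14.55 + 190.5 = 498.32 atm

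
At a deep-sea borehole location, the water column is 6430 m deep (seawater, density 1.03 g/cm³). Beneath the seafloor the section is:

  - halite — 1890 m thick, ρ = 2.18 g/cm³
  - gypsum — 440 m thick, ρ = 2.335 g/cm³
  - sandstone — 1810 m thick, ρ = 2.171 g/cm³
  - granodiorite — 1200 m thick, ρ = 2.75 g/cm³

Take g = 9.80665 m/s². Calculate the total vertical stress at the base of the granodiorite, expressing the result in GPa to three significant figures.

0.186 GPa

seawater: 1030 kg/m³ × 9.80665 m/s² × 6430 m = 6.495×10^7 Pa = 0.06495 GPa
halite: 2180 kg/m³ × 9.80665 m/s² × 1890 m = 4.041×10^7 Pa = 0.04041 GPa
gypsum: 2335 kg/m³ × 9.80665 m/s² × 440 m = 1.008×10^7 Pa = 0.01008 GPa
sandstone: 2171 kg/m³ × 9.80665 m/s² × 1810 m = 3.854×10^7 Pa = 0.03854 GPa
granodiorite: 2750 kg/m³ × 9.80665 m/s² × 1200 m = 3.236×10^7 Pa = 0.03236 GPa
Total = 0.06495 + 0.04041 + 0.01008 + 0.03854 + 0.03236 = 0.18633 GPa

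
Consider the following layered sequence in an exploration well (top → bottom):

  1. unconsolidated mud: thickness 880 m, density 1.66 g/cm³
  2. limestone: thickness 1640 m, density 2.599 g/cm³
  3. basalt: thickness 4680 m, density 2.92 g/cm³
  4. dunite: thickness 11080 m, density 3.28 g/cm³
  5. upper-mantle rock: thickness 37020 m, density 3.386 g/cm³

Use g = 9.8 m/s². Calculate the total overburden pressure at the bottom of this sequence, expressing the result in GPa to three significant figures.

1.77 GPa

unconsolidated mud: 1660 kg/m³ × 9.8 m/s² × 880 m = 1.432×10^7 Pa = 0.01432 GPa
limestone: 2599 kg/m³ × 9.8 m/s² × 1640 m = 4.177×10^7 Pa = 0.04177 GPa
basalt: 2920 kg/m³ × 9.8 m/s² × 4680 m = 1.339×10^8 Pa = 0.1339 GPa
dunite: 3280 kg/m³ × 9.8 m/s² × 11080 m = 3.562×10^8 Pa = 0.3562 GPa
upper-mantle rock: 3386 kg/m³ × 9.8 m/s² × 37020 m = 1.228×10^9 Pa = 1.228 GPa
Total = 0.01432 + 0.04177 + 0.1339 + 0.3562 + 1.228 = 1.7746 GPa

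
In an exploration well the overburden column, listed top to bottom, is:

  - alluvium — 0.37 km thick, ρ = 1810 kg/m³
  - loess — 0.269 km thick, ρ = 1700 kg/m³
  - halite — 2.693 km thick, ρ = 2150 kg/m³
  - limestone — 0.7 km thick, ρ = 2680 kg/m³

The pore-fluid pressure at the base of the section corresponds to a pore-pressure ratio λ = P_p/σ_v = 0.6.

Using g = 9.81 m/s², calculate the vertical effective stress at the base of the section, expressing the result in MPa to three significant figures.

34.5 MPa

Overburden (lithostatic) stress σ_v:
alluvium: 1810 kg/m³ × 9.81 m/s² × 370 m = 6.570×10^6 Pa = 6.570 MPa
loess: 1700 kg/m³ × 9.81 m/s² × 269 m = 4.486×10^6 Pa = 4.486 MPa
halite: 2150 kg/m³ × 9.81 m/s² × 2693 m = 5.680×10^7 Pa = 56.80 MPa
limestone: 2680 kg/m³ × 9.81 m/s² × 700 m = 1.840×10^7 Pa = 18.40 MPa
Total = 6.570 + 4.486 + 56.80 + 18.40 = 86.259 MPa
Pore pressure P_p = λ·σ_v = 0.6 × 86.26 MPa = 51.76 MPa
Effective stress σ' = σ_v − P_p = 86.26 − 51.76 = 34.504 MPa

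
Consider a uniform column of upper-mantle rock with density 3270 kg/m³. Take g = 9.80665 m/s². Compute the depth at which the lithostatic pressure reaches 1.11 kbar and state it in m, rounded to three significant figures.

3460 m

h = P/(ρg) = 1.11 kbar / (3270 kg/m³ × 9.80665 m/s²) = 1.110×10^8 Pa / 32068 Pa/m = 3461.4 m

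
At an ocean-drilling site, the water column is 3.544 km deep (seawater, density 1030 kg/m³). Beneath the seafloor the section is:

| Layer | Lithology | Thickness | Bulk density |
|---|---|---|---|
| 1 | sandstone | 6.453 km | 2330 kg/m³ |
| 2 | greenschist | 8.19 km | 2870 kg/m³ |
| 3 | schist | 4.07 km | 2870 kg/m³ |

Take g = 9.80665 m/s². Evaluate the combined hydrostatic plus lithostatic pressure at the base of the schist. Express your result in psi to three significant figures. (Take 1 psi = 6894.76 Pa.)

76600 psi

seawater: 1030 kg/m³ × 9.80665 m/s² × 3544 m = 3.580×10^7 Pa = 5192 psi
sandstone: 2330 kg/m³ × 9.80665 m/s² × 6453 m = 1.474×10^8 Pa = 21385 psi
greenschist: 2870 kg/m³ × 9.80665 m/s² × 8190 m = 2.305×10^8 Pa = 33432 psi
schist: 2870 kg/m³ × 9.80665 m/s² × 4070 m = 1.146×10^8 Pa = 16614 psi
Total = 5192 + 21385 + 33432 + 16614 = 76624 psi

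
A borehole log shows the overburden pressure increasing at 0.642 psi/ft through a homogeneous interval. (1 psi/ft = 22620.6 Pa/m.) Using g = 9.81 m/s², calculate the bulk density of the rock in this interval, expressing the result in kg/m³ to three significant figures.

ρ = (dP/dz)/g = 0.642 psi/ft / 9.81 m/s² = 14522 Pa/m / 9.81 m/s² = 1480.4 kg/m³

1480 kg/m³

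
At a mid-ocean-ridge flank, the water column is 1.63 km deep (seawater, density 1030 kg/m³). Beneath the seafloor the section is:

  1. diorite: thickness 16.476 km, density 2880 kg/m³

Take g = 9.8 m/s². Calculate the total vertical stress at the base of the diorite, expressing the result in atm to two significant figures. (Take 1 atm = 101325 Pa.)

seawater: 1030 kg/m³ × 9.8 m/s² × 1630 m = 1.645×10^7 Pa = 162.4 atm
diorite: 2880 kg/m³ × 9.8 m/s² × 16476 m = 4.650×10^8 Pa = 4589 atm
Total = 162.4 + 4589 = 4751.8 atm

4800 atm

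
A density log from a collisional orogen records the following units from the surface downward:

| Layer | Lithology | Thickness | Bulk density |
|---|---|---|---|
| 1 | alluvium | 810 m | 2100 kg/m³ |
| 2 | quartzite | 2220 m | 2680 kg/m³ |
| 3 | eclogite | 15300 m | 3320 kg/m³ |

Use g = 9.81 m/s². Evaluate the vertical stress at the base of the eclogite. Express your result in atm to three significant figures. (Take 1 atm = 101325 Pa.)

alluvium: 2100 kg/m³ × 9.81 m/s² × 810 m = 1.669×10^7 Pa = 164.7 atm
quartzite: 2680 kg/m³ × 9.81 m/s² × 2220 m = 5.837×10^7 Pa = 576.0 atm
eclogite: 3320 kg/m³ × 9.81 m/s² × 15300 m = 4.983×10^8 Pa = 4918 atm
Total = 164.7 + 576.0 + 4918 = 5658.6 atm

5660 atm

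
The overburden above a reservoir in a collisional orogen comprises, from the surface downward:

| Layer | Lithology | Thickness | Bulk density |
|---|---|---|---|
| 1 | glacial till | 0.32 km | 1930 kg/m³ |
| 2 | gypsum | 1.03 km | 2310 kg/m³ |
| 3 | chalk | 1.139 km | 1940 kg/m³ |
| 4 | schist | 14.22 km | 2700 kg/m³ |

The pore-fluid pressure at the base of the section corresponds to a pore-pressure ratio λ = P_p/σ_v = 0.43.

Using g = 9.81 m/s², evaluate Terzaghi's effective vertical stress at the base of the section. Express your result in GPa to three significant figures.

0.244 GPa

Overburden (lithostatic) stress σ_v:
glacial till: 1930 kg/m³ × 9.81 m/s² × 320 m = 6.059×10^6 Pa = 6.059 MPa
gypsum: 2310 kg/m³ × 9.81 m/s² × 1030 m = 2.334×10^7 Pa = 23.34 MPa
chalk: 1940 kg/m³ × 9.81 m/s² × 1139 m = 2.168×10^7 Pa = 21.68 MPa
schist: 2700 kg/m³ × 9.81 m/s² × 14220 m = 3.766×10^8 Pa = 376.6 MPa
Total = 6.059 + 23.34 + 21.68 + 376.6 = 427.72 MPa
Pore pressure P_p = λ·σ_v = 0.43 × 427.7 MPa = 183.9 MPa
Effective stress σ' = σ_v − P_p = 427.7 − 183.9 = 243.80 MPa = 0.24380 GPa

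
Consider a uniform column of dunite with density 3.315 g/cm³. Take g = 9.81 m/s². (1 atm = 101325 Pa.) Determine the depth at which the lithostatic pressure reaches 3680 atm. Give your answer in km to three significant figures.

h = P/(ρg) = 3680 atm / (3315 kg/m³ × 9.81 m/s²) = 3.729×10^8 Pa / 32520 Pa/m = 11466 m
= 11.466 km

11.5 km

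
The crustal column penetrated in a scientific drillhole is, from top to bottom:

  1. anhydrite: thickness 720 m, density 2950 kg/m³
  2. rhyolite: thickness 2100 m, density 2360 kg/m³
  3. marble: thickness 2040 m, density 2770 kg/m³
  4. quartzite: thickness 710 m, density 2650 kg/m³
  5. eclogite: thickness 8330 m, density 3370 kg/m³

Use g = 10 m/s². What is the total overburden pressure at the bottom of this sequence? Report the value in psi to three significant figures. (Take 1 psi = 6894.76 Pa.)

anhydrite: 2950 kg/m³ × 10 m/s² × 720 m = 2.124×10^7 Pa = 3081 psi
rhyolite: 2360 kg/m³ × 10 m/s² × 2100 m = 4.956×10^7 Pa = 7188 psi
marble: 2770 kg/m³ × 10 m/s² × 2040 m = 5.651×10^7 Pa = 8196 psi
quartzite: 2650 kg/m³ × 10 m/s² × 710 m = 1.881×10^7 Pa = 2729 psi
eclogite: 3370 kg/m³ × 10 m/s² × 8330 m = 2.807×10^8 Pa = 40715 psi
Total = 3081 + 7188 + 8196 + 2729 + 40715 = 61908 psi

61900 psi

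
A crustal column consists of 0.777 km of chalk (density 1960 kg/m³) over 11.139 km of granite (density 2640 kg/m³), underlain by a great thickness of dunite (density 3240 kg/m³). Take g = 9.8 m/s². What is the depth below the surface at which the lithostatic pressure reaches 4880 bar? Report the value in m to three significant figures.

17700 m

Pressure at base of upper layers: 1960×9.8×777 + 2640×9.8×11139 = 3.031×10^8 Pa = 3031 bar
Remaining pressure to be supplied by dunite: 4.880×10^8 − 3.031×10^8 = 1.849×10^8 Pa
Additional depth in dunite = 1.849×10^8 Pa / (3240 kg/m³ × 9.8 m/s²) = 5822.9 m
Total depth = 11916 m + 5822.9 m = 17739 m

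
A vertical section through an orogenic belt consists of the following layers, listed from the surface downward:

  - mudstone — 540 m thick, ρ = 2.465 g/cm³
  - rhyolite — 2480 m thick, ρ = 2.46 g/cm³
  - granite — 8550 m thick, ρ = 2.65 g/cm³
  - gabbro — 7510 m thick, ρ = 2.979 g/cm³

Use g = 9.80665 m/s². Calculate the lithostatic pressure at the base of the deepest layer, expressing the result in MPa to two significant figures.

510 MPa

mudstone: 2465 kg/m³ × 9.80665 m/s² × 540 m = 1.305×10^7 Pa = 13.05 MPa
rhyolite: 2460 kg/m³ × 9.80665 m/s² × 2480 m = 5.983×10^7 Pa = 59.83 MPa
granite: 2650 kg/m³ × 9.80665 m/s² × 8550 m = 2.222×10^8 Pa = 222.2 MPa
gabbro: 2979 kg/m³ × 9.80665 m/s² × 7510 m = 2.194×10^8 Pa = 219.4 MPa
Total = 13.05 + 59.83 + 222.2 + 219.4 = 514.47 MPa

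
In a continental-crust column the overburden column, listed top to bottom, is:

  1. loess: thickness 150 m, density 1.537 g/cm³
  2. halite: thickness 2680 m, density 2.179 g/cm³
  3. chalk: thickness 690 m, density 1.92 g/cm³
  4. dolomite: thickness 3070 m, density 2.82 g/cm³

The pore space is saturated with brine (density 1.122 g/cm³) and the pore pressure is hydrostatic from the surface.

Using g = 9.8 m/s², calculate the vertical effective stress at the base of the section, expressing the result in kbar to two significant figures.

Overburden (lithostatic) stress σ_v:
loess: 1537 kg/m³ × 9.8 m/s² × 150 m = 2.259×10^6 Pa = 2.259 MPa
halite: 2179 kg/m³ × 9.8 m/s² × 2680 m = 5.723×10^7 Pa = 57.23 MPa
chalk: 1920 kg/m³ × 9.8 m/s² × 690 m = 1.298×10^7 Pa = 12.98 MPa
dolomite: 2820 kg/m³ × 9.8 m/s² × 3070 m = 8.484×10^7 Pa = 84.84 MPa
Total = 2.259 + 57.23 + 12.98 + 84.84 = 157.31 MPa
Pore pressure P_p = 1122 kg/m³ × 9.8 m/s² × 6590 m = 7.246×10^7 Pa = 72.46 MPa
Effective stress σ' = σ_v − P_p = 157.3 − 72.46 = 84.853 MPa = 0.84853 kbar

0.85 kbar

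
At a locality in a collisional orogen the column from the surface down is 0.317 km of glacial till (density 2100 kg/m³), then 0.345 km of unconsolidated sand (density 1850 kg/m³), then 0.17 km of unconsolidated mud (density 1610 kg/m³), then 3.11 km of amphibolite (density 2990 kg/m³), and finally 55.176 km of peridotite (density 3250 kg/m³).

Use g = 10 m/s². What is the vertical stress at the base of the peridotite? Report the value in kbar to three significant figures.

glacial till: 2100 kg/m³ × 10 m/s² × 317 m = 6.657×10^6 Pa = 0.06657 kbar
unconsolidated sand: 1850 kg/m³ × 10 m/s² × 345 m = 6.383×10^6 Pa = 0.06383 kbar
unconsolidated mud: 1610 kg/m³ × 10 m/s² × 170 m = 2.737×10^6 Pa = 0.02737 kbar
amphibolite: 2990 kg/m³ × 10 m/s² × 3110 m = 9.299×10^7 Pa = 0.9299 kbar
peridotite: 3250 kg/m³ × 10 m/s² × 55176 m = 1.793×10^9 Pa = 17.93 kbar
Total = 0.06657 + 0.06383 + 0.02737 + 0.9299 + 17.93 = 19.020 kbar

19.0 kbar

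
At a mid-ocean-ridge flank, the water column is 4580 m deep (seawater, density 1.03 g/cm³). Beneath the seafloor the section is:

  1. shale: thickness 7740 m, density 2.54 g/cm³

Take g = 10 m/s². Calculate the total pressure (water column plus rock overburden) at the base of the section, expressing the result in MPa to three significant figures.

244 MPa

seawater: 1030 kg/m³ × 10 m/s² × 4580 m = 4.717×10^7 Pa = 47.17 MPa
shale: 2540 kg/m³ × 10 m/s² × 7740 m = 1.966×10^8 Pa = 196.6 MPa
Total = 47.17 + 196.6 = 243.77 MPa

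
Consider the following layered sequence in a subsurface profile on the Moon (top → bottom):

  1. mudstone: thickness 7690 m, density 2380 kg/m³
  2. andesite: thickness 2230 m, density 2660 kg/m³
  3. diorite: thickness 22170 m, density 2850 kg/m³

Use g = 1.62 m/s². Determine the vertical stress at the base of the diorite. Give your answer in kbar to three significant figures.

1.42 kbar

mudstone: 2380 kg/m³ × 1.62 m/s² × 7690 m = 2.965×10^7 Pa = 0.2965 kbar
andesite: 2660 kg/m³ × 1.62 m/s² × 2230 m = 9.610×10^6 Pa = 0.09610 kbar
diorite: 2850 kg/m³ × 1.62 m/s² × 22170 m = 1.024×10^8 Pa = 1.024 kbar
Total = 0.2965 + 0.09610 + 1.024 = 1.4162 kbar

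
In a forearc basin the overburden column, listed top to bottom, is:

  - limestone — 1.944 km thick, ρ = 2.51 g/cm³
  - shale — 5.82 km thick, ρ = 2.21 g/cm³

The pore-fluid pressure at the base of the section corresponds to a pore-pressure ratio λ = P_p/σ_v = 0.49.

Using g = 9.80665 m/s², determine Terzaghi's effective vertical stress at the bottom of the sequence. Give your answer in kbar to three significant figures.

Overburden (lithostatic) stress σ_v:
limestone: 2510 kg/m³ × 9.80665 m/s² × 1944 m = 4.785×10^7 Pa = 47.85 MPa
shale: 2210 kg/m³ × 9.80665 m/s² × 5820 m = 1.261×10^8 Pa = 126.1 MPa
Total = 47.85 + 126.1 = 173.99 MPa
Pore pressure P_p = λ·σ_v = 0.49 × 174.0 MPa = 85.25 MPa
Effective stress σ' = σ_v − P_p = 174.0 − 85.25 = 88.733 MPa = 0.88733 kbar

0.887 kbar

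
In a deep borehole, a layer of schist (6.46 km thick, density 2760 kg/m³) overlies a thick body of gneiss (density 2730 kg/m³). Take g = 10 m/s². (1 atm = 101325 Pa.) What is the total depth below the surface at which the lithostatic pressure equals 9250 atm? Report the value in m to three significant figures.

Pressure at base of upper layers: 2760×10×6460 = 1.783×10^8 Pa = 1760 atm
Remaining pressure to be supplied by gneiss: 9.373×10^8 − 1.783×10^8 = 7.590×10^8 Pa
Additional depth in gneiss = 7.590×10^8 Pa / (2730 kg/m³ × 10 m/s²) = 27801 m
Total depth = 6460 m + 27801 m = 34261 m

34300 m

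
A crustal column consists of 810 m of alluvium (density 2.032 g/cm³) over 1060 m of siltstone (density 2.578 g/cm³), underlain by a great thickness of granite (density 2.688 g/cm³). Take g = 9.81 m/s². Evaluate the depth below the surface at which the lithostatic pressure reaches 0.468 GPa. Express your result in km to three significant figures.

Pressure at base of upper layers: 2032×9.81×810 + 2578×9.81×1060 = 4.295×10^7 Pa = 0.04295 GPa
Remaining pressure to be supplied by granite: 4.680×10^8 − 4.295×10^7 = 4.250×10^8 Pa
Additional depth in granite = 4.250×10^8 Pa / (2688 kg/m³ × 9.81 m/s²) = 16119 m
Total depth = 1870 m + 16119 m = 17989 m
= 17.989 km

18.0 km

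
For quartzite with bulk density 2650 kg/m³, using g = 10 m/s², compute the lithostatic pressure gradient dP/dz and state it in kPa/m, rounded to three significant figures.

26.5 kPa/m

dP/dz = ρg = 2650 kg/m³ × 10 m/s² = 26500 Pa/m
= 26500 Pa/m × (1 kPa/m / 1000.0 Pa/m) = 26.500 kPa/m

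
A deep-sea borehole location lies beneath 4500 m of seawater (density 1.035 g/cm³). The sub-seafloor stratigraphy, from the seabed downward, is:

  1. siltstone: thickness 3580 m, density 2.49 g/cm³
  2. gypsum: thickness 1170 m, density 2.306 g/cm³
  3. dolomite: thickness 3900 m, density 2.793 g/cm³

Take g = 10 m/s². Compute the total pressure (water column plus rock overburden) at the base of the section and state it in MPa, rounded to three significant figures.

seawater: 1035 kg/m³ × 10 m/s² × 4500 m = 4.657×10^7 Pa = 46.58 MPa
siltstone: 2490 kg/m³ × 10 m/s² × 3580 m = 8.914×10^7 Pa = 89.14 MPa
gypsum: 2306 kg/m³ × 10 m/s² × 1170 m = 2.698×10^7 Pa = 26.98 MPa
dolomite: 2793 kg/m³ × 10 m/s² × 3900 m = 1.089×10^8 Pa = 108.9 MPa
Total = 46.58 + 89.14 + 26.98 + 108.9 = 271.62 MPa

272 MPa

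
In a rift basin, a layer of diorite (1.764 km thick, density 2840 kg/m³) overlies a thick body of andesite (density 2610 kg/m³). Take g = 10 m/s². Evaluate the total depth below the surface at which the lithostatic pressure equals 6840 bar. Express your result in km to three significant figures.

26.1 km

Pressure at base of upper layers: 2840×10×1764 = 5.010×10^7 Pa = 501.0 bar
Remaining pressure to be supplied by andesite: 6.840×10^8 − 5.010×10^7 = 6.339×10^8 Pa
Additional depth in andesite = 6.339×10^8 Pa / (2610 kg/m³ × 10 m/s²) = 24287 m
Total depth = 1764 m + 24287 m = 26051 m
= 26.051 km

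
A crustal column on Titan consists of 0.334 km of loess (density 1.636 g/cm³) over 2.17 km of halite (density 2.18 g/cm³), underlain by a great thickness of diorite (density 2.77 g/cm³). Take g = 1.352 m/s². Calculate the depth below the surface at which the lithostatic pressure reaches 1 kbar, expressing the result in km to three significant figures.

27.3 km

Pressure at base of upper layers: 1636×1.352×334 + 2180×1.352×2170 = 7.135×10^6 Pa = 0.07135 kbar
Remaining pressure to be supplied by diorite: 1.000×10^8 − 7.135×10^6 = 9.287×10^7 Pa
Additional depth in diorite = 9.287×10^7 Pa / (2770 kg/m³ × 1.352 m/s²) = 24797 m
Total depth = 2504 m + 24797 m = 27301 m
= 27.301 km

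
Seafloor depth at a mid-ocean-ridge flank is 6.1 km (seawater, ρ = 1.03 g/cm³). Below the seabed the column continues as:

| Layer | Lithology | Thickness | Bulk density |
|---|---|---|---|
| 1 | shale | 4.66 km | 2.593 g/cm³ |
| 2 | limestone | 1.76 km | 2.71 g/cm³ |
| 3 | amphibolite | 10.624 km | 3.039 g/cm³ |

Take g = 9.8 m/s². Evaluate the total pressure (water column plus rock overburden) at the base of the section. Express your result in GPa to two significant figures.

seawater: 1030 kg/m³ × 9.8 m/s² × 6100 m = 6.157×10^7 Pa = 0.06157 GPa
shale: 2593 kg/m³ × 9.8 m/s² × 4660 m = 1.184×10^8 Pa = 0.1184 GPa
limestone: 2710 kg/m³ × 9.8 m/s² × 1760 m = 4.674×10^7 Pa = 0.04674 GPa
amphibolite: 3039 kg/m³ × 9.8 m/s² × 10624 m = 3.164×10^8 Pa = 0.3164 GPa
Total = 0.06157 + 0.1184 + 0.04674 + 0.3164 = 0.54314 GPa

0.54 GPa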